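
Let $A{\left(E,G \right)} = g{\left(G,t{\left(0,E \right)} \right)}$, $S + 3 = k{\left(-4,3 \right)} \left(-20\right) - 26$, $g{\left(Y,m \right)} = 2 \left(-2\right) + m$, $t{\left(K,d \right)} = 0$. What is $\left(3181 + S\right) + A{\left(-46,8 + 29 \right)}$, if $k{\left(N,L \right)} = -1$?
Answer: $3168$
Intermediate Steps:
$g{\left(Y,m \right)} = -4 + m$
$S = -9$ ($S = -3 - 6 = -9$)
$A{\left(E,G \right)} = -4$ ($A{\left(E,G \right)} = -4 + 0 = -4$)
$\left(3181 + S\right) + A{\left(-46,8 + 29 \right)} = \left(3181 - 9\right) - 4 = 3172 - 4 = 3168$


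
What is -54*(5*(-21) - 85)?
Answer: 10260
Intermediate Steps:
-54*(5*(-21) - 85) = -54*(-105 - 85) = -54*(-190) = 10260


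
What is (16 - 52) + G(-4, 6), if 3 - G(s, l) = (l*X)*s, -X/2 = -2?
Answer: 63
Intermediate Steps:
X = 4 (X = -2*(-2) = 4)
G(s, l) = 3 - 4*l*s (G(s, l) = 3 - l*4*s = 3 - 4*l*s)
(16 - 52) + G(-4, 6) = (16 - 52) + (3 - 4*6*(-4)) = -36 + (3 + 96) = -36 + 99 = 63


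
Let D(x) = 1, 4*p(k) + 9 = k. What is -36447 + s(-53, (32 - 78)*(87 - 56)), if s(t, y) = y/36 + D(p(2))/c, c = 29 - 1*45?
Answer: -5254081/144 ≈ -36487.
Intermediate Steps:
p(k) = -9/4 + k/4
c = -16 (c = 29 - 45 = -16)
s(t, y) = -1/16 + y/36 (s(t, y) = y/36 + 1/(-16) = y*(1/36) + 1*(-1/16) = y/36 - 1/16 = -1/16 + y/36)
-36447 + s(-53, (32 - 78)*(87 - 56)) = -36447 + (-1/16 + ((32 - 78)*(87 - 56))/36) = -36447 + (-1/16 + (-46*31)/36) = -36447 + (-1/16 + (1/36)*(-1426)) = -36447 + (-1/16 - 713/18) = -36447 - 5713/144 = -5254081/144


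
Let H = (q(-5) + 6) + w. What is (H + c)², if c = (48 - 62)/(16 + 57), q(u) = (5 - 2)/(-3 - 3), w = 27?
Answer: 22250089/21316 ≈ 1043.8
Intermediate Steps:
q(u) = -½ (q(u) = 3/(-6) = 3*(-⅙) = -½)
c = -14/73 ≈ -0.19178
H = 65/2 (H = (-½ + 6) + 27 = 11/2 + 27 = 65/2 ≈ 32.500)
(H + c)² = (65/2 - 14/73)² = (4717/146)² = 22250089/21316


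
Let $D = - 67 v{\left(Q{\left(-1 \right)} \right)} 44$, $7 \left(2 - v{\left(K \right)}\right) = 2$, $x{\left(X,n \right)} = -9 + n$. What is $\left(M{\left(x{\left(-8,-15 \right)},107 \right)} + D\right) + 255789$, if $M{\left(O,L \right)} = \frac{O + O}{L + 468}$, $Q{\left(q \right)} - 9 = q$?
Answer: $\frac{1009209189}{4025} \approx 2.5074 \cdot 10^{5}$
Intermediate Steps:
$Q{\left(q \right)} = 9 + q$
$v{\left(K \right)} = \frac{12}{7}$ ($v{\left(K \right)} = 2 - \frac{2}{7} = \frac{12}{7}$)
$M{\left(O,L \right)} = \frac{2 O}{468 + L}$
$D = - \frac{35376}{7}$ ($D = \left(-67\right) \frac{12}{7} \cdot 44 = \left(- \frac{804}{7}\right) 44 = - \frac{35376}{7} \approx -5053.7$)
$\left(M{\left(x{\left(-8,-15 \right)},107 \right)} + D\right) + 255789 = \left(\frac{2 \left(-9 - 15\right)}{468 + 107} - \frac{35376}{7}\right) + 255789 = \left(2 \left(-24\right) \frac{1}{575} - \frac{35376}{7}\right) + 255789 = \left(- \frac{48}{575} - \frac{35376}{7}\right) + 255789 = - \frac{20341536}{4025} + 255789 = \frac{1009209189}{4025}$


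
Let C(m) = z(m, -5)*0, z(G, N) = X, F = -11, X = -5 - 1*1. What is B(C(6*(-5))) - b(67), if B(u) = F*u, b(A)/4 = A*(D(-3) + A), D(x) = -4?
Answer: -16884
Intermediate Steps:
X = -6 (X = -5 - 1 = -6)
b(A) = 4*A*(-4 + A) (b(A) = 4*(A*(-4 + A)) = 4*A*(-4 + A))
z(G, N) = -6
C(m) = 0 (C(m) = -6*0 = 0)
B(u) = -11*u
B(C(6*(-5))) - b(67) = -11*0 - 4*67*(-4 + 67) = 0 - 4*67*63 = 0 - 1*16884 = 0 - 16884 = -16884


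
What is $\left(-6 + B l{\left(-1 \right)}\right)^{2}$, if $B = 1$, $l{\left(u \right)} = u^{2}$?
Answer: $25$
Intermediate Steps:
$\left(-6 + B l{\left(-1 \right)}\right)^{2} = \left(-6 + 1 \left(-1\right)^{2}\right)^{2} = \left(-6 + 1 \cdot 1\right)^{2} = \left(-6 + 1\right)^{2} = \left(-5\right)^{2} = 25$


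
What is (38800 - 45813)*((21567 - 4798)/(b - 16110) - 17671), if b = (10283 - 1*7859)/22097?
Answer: 44118063968744567/355980246 ≈ 1.2393e+8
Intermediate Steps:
b = 2424/22097 (b = (10283 - 7859)*(1/22097) = 2424*(1/22097) = 2424/22097 ≈ 0.10970)
(38800 - 45813)*((21567 - 4798)/(b - 16110) - 17671) = (38800 - 45813)*((21567 - 4798)/(2424/22097 - 16110) - 17671) = -7013*(16769/(-355980246/22097) - 17671) = -7013*(16769*(-22097/355980246) - 17671) = -7013*(-370544593/355980246 - 17671) = -7013*(-6290897471659/355980246) = 44118063968744567/355980246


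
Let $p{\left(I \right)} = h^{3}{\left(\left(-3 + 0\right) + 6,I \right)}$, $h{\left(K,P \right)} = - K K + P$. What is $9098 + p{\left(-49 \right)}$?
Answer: $-186014$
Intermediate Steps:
$h{\left(K,P \right)} = P - K^{2}$ ($h{\left(K,P \right)} = - K^{2} + P = P - K^{2}$)
$p{\left(I \right)} = \left(-9 + I\right)^{3}$ ($p{\left(I \right)} = \left(I - \left(\left(-3 + 0\right) + 6\right)^{2}\right)^{3} = \left(I - \left(-3 + 6\right)^{2}\right)^{3} = \left(I - 3^{2}\right)^{3} = \left(I - 9\right)^{3} = \left(-9 + I\right)^{3}$)
$9098 + p{\left(-49 \right)} = 9098 + \left(-9 - 49\right)^{3} = 9098 + \left(-58\right)^{3} = 9098 - 195112 = -186014$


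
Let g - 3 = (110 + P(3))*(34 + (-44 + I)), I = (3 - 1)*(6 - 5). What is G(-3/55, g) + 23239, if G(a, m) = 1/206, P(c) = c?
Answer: 4787235/206 ≈ 23239.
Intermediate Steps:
I = 2 (I = 2*1 = 2)
g = -901 (g = 3 + (110 + 3)*(34 + (-44 + 2)) = 3 + 113*(34 - 42) = 3 + 113*(-8) = 3 - 904 = -901)
G(a, m) = 1/206
G(-3/55, g) + 23239 = 1/206 + 23239 = 4787235/206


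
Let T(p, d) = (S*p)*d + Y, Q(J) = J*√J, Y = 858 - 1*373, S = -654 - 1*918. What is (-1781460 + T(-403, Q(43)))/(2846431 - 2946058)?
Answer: 1780975/99627 - 9080396*√43/33209 ≈ -1775.1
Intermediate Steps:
S = -1572 (S = -654 - 918 = -1572)
Y = 485 (Y = 858 - 373 = 485)
Q(J) = J^(3/2)
T(p, d) = 485 - 1572*d*p (T(p, d) = (-1572*p)*d + 485 = -1572*d*p + 485 = 485 - 1572*d*p)
(-1781460 + T(-403, Q(43)))/(2846431 - 2946058) = (-1781460 + (485 - 1572*43^(3/2)*(-403)))/(2846431 - 2946058) = (-1781460 + (485 - 1572*43*√43*(-403)))/(-99627) = (-1781460 + (485 + 27241188*√43))*(-1/99627) = (-1780975 + 27241188*√43)*(-1/99627) = 1780975/99627 - 9080396*√43/33209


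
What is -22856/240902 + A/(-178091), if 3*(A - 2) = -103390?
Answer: 6347034340/64353717123 ≈ 0.098627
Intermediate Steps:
A = -103384/3 (A = 2 + (1/3)*(-103390) = 2 - 103390/3 = -103384/3 ≈ -34461.)
-22856/240902 + A/(-178091) = -22856/240902 - 103384/3/(-178091) = -22856*1/240902 - 103384/3*(-1/178091) = -11428/120451 + 103384/534273 = 6347034340/64353717123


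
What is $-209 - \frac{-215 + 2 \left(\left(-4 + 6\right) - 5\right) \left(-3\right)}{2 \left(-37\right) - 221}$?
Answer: $- \frac{61852}{295} \approx -209.67$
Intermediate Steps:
$-209 - \frac{-215 + 2 \left(\left(-4 + 6\right) - 5\right) \left(-3\right)}{2 \left(-37\right) - 221} = -209 - \frac{-215 + 2 \left(2 - 5\right) \left(-3\right)}{-74 - 221} = -209 - \frac{-215 + 2 \left(-3\right) \left(-3\right)}{-295} = -209 - \left(-215 - -18\right) \left(- \frac{1}{295}\right) = -209 - \left(-215 + 18\right) \left(- \frac{1}{295}\right) = -209 - \left(-197\right) \left(- \frac{1}{295}\right) = -209 - \frac{197}{295} = - \frac{61852}{295}$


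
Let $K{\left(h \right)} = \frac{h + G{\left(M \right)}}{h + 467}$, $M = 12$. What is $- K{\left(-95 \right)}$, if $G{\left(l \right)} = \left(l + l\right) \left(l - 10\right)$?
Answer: $\frac{47}{372} \approx 0.12634$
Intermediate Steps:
$G{\left(l \right)} = 2 l \left(-10 + l\right)$
$K{\left(h \right)} = \frac{48 + h}{467 + h}$ ($K{\left(h \right)} = \frac{h + 2 \cdot 12 \left(-10 + 12\right)}{h + 467} = \frac{h + 2 \cdot 12 \cdot 2}{467 + h} = \frac{h + 48}{467 + h} = \frac{48 + h}{467 + h}$)
$- K{\left(-95 \right)} = - \frac{48 - 95}{467 - 95} = - \frac{-47}{372} = \left(-1\right) \left(- \frac{47}{372}\right) = \frac{47}{372}$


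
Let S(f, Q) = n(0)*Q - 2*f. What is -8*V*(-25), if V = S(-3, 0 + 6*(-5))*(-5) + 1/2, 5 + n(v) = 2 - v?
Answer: -95900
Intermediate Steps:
n(v) = -3 - v (n(v) = -5 + (2 - v) = -3 - v)
S(f, Q) = -3*Q - 2*f (S(f, Q) = (-3 - 1*0)*Q - 2*f = (-3 + 0)*Q - 2*f = -3*Q - 2*f)
V = -959/2 (V = (-3*(0 + 6*(-5)) - 2*(-3))*(-5) + 1/2 = (-3*(0 - 30) + 6)*(-5) + ½ = (-3*(-30) + 6)*(-5) + ½ = (90 + 6)*(-5) + ½ = 96*(-5) + ½ = -480 + ½ = -959/2 ≈ -479.50)
-8*V*(-25) = -8*(-959/2)*(-25) = 3836*(-25) = -95900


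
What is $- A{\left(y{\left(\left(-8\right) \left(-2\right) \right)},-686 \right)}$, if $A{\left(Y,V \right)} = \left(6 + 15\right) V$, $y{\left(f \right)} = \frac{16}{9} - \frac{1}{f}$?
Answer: $14406$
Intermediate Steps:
$y{\left(f \right)} = \frac{16}{9} - \frac{1}{f}$ ($y{\left(f \right)} = 16 \cdot \frac{1}{9} - \frac{1}{f} = \frac{16}{9} - \frac{1}{f}$)
$A{\left(Y,V \right)} = 21 V$
$- A{\left(y{\left(\left(-8\right) \left(-2\right) \right)},-686 \right)} = - 21 \left(-686\right) = \left(-1\right) \left(-14406\right) = 14406$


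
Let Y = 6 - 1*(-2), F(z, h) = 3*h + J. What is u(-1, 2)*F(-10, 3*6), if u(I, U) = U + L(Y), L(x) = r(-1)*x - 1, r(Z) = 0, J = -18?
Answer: 36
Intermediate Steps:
F(z, h) = -18 + 3*h (F(z, h) = 3*h - 18 = -18 + 3*h)
Y = 8 (Y = 6 + 2 = 8)
L(x) = -1 (L(x) = 0*x - 1 = 0 - 1 = -1)
u(I, U) = -1 + U (u(I, U) = U - 1 = -1 + U)
u(-1, 2)*F(-10, 3*6) = (-1 + 2)*(-18 + 3*(3*6)) = 1*(-18 + 3*18) = 1*(-18 + 54) = 1*36 = 36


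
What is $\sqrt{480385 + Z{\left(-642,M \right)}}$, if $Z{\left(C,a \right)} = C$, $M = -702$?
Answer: $\sqrt{479743} \approx 692.63$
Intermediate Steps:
$\sqrt{480385 + Z{\left(-642,M \right)}} = \sqrt{480385 - 642} = \sqrt{479743}$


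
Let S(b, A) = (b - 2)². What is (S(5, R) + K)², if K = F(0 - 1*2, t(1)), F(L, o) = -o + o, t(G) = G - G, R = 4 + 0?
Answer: 81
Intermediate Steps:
R = 4
t(G) = 0
S(b, A) = (-2 + b)²
F(L, o) = 0
K = 0
(S(5, R) + K)² = ((-2 + 5)² + 0)² = (3² + 0)² = (9 + 0)² = 9² = 81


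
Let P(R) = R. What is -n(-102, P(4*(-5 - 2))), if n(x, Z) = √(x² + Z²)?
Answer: -2*√2797 ≈ -105.77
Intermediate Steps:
n(x, Z) = √(Z² + x²)
-n(-102, P(4*(-5 - 2))) = -√((4*(-5 - 2))² + (-102)²) = -√((4*(-7))² + 10404) = -√((-28)² + 10404) = -√(784 + 10404) = -√11188 = -2*√2797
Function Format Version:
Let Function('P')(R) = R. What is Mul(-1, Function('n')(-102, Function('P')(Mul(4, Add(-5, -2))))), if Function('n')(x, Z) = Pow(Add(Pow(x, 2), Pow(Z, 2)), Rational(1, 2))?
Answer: Mul(-2, Pow(2797, Rational(1, 2))) ≈ -105.77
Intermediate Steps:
Function('n')(x, Z) = Pow(Add(Pow(Z, 2), Pow(x, 2)), Rational(1, 2))
Mul(-1, Function('n')(-102, Function('P')(Mul(4, Add(-5, -2))))) = Mul(-1, Pow(Add(Pow(Mul(4, Add(-5, -2)), 2), Pow(-102, 2)), Rational(1, 2))) = Mul(-1, Pow(Add(Pow(Mul(4, -7), 2), 10404), Rational(1, 2))) = Mul(-1, Pow(Add(Pow(-28, 2), 10404), Rational(1, 2))) = Mul(-1, Pow(Add(784, 10404), Rational(1, 2))) = Mul(-1, Pow(11188, Rational(1, 2))) = Mul(-1, Mul(2, Pow(2797, Rational(1, 2)))) = Mul(-2, Pow(2797, Rational(1, 2)))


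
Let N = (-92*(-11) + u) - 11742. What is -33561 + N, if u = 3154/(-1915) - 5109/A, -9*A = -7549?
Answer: -640397396646/14456335 ≈ -44299.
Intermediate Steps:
A = 7549/9 (A = -⅑*(-7549) = 7549/9 ≈ 838.78)
u = -111863161/14456335 (u = 3154/(-1915) - 5109/7549/9 = 3154*(-1/1915) - 5109*9/7549 = -3154/1915 - 45981/7549 = -111863161/14456335 ≈ -7.7380)
N = -155228337711/14456335 (N = (-92*(-11) - 111863161/14456335) - 11742 = (1012 - 111863161/14456335) - 11742 = 14517947859/14456335 - 11742 = -155228337711/14456335 ≈ -10738.)
-33561 + N = -33561 - 155228337711/14456335 = -640397396646/14456335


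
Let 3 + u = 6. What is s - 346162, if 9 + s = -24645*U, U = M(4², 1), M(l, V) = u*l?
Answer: -1529131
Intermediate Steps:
u = 3 (u = -3 + 6 = 3)
M(l, V) = 3*l
U = 48 (U = 3*4² = 3*16 = 48)
s = -1182969 (s = -9 - 24645*48 = -9 - 1182960 = -1182969)
s - 346162 = -1182969 - 346162 = -1529131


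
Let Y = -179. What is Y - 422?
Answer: -601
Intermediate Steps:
Y - 422 = -179 - 422 = -601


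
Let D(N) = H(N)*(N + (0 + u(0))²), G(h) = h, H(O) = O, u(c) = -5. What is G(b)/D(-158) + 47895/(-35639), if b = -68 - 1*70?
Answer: -505691856/374458973 ≈ -1.3505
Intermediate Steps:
b = -138 (b = -68 - 70 = -138)
D(N) = N*(25 + N) (D(N) = N*(N + (0 - 5)²) = N*(N + (-5)²) = N*(N + 25) = N*(25 + N))
G(b)/D(-158) + 47895/(-35639) = -138*(-1/(158*(25 - 158))) + 47895/(-35639) = -138/((-158*(-133))) + 47895*(-1/35639) = -138/21014 - 47895/35639 = -138*1/21014 - 47895/35639 = -69/10507 - 47895/35639 = -505691856/374458973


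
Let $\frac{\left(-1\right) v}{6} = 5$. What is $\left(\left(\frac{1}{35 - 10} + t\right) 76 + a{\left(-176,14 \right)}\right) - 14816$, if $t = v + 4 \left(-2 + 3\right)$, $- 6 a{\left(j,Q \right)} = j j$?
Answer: $- \frac{1646372}{75} \approx -21952.0$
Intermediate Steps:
$v = -30$ ($v = \left(-6\right) 5 = -30$)
$a{\left(j,Q \right)} = - \frac{j^{2}}{6}$ ($a{\left(j,Q \right)} = - \frac{j j}{6} = - \frac{j^{2}}{6}$)
$t = -26$ ($t = -30 + 4 \left(-2 + 3\right) = -30 + 4 \cdot 1 = -30 + 4 = -26$)
$\left(\left(\frac{1}{35 - 10} + t\right) 76 + a{\left(-176,14 \right)}\right) - 14816 = \left(\left(\frac{1}{35 - 10} - 26\right) 76 - \frac{\left(-176\right)^{2}}{6}\right) - 14816 = \left(\left(\frac{1}{25} - 26\right) 76 - \frac{15488}{3}\right) - 14816 = \left(\left(- \frac{649}{25}\right) 76 - \frac{15488}{3}\right) - 14816 = \left(- \frac{49324}{25} - \frac{15488}{3}\right) - 14816 = - \frac{535172}{75} - 14816 = - \frac{1646372}{75}$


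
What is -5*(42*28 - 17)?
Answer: -5795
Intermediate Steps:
-5*(42*28 - 17) = -5*(1176 - 17) = -5*1159 = -5795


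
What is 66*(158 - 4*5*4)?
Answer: 5148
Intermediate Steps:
66*(158 - 4*5*4) = 66*(158 - 20*4) = 66*(158 - 80) = 66*78 = 5148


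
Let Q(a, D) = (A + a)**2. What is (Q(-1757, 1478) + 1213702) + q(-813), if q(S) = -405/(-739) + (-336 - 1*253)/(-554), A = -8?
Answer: 1772289347003/409406 ≈ 4.3289e+6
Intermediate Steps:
q(S) = 659641/409406 (q(S) = -405*(-1/739) + (-336 - 253)*(-1/554) = 405/739 - 589*(-1/554) = 405/739 + 589/554 = 659641/409406)
Q(a, D) = (-8 + a)**2
(Q(-1757, 1478) + 1213702) + q(-813) = ((-8 - 1757)**2 + 1213702) + 659641/409406 = ((-1765)**2 + 1213702) + 659641/409406 = (3115225 + 1213702) + 659641/409406 = 4328927 + 659641/409406 = 1772289347003/409406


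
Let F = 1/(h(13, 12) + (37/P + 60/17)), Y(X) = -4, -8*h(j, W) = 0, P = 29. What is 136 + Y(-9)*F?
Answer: 320212/2369 ≈ 135.17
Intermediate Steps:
h(j, W) = 0 (h(j, W) = -1/8*0 = 0)
F = 493/2369 (F = 1/(0 + (37/29 + 60/17)) = 1/(0 + 2369/493) = 1/(2369/493) = 493/2369 ≈ 0.20810)
136 + Y(-9)*F = 136 - 4*493/2369 = 136 - 1972/2369 = 320212/2369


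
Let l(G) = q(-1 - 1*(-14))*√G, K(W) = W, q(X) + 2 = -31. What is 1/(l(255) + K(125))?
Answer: -25/52414 - 33*√255/262070 ≈ -0.0024878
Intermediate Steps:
q(X) = -33 (q(X) = -2 - 31 = -33)
l(G) = -33*√G
1/(l(255) + K(125)) = 1/(-33*√255 + 125) = 1/(125 - 33*√255)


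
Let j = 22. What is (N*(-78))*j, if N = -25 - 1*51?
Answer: 130416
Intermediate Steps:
N = -76 (N = -25 - 51 = -76)
(N*(-78))*j = -76*(-78)*22 = 5928*22 = 130416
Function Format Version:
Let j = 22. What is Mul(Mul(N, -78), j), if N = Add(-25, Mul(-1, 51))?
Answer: 130416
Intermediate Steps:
N = -76 (N = Add(-25, -51) = -76)
Mul(Mul(N, -78), j) = Mul(Mul(-76, -78), 22) = Mul(5928, 22) = 130416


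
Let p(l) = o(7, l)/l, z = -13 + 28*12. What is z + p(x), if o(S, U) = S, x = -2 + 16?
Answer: 647/2 ≈ 323.50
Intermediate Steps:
x = 14
z = 323 (z = -13 + 336 = 323)
p(l) = 7/l
z + p(x) = 323 + 7/14 = 323 + 7*(1/14) = 323 + 1/2 = 647/2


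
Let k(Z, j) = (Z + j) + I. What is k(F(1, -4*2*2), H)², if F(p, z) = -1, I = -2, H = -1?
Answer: 16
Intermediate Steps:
k(Z, j) = -2 + Z + j (k(Z, j) = (Z + j) - 2 = -2 + Z + j)
k(F(1, -4*2*2), H)² = (-2 - 1 - 1)² = (-4)² = 16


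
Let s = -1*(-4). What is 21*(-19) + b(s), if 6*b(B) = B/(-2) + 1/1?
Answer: -2395/6 ≈ -399.17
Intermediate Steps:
s = 4
b(B) = 1/6 - B/12 (b(B) = (B/(-2) + 1/1)/6 = (B*(-1/2) + 1*1)/6 = (-B/2 + 1)/6 = (1 - B/2)/6 = 1/6 - B/12)
21*(-19) + b(s) = 21*(-19) + (1/6 - 1/12*4) = -399 + (1/6 - 1/3) = -399 - 1/6 = -2395/6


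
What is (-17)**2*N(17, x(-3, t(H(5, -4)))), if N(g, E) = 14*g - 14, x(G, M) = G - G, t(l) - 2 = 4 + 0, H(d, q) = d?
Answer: 64736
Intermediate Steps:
t(l) = 6 (t(l) = 2 + (4 + 0) = 2 + 4 = 6)
x(G, M) = 0
N(g, E) = -14 + 14*g
(-17)**2*N(17, x(-3, t(H(5, -4)))) = (-17)**2*(-14 + 14*17) = 289*(-14 + 238) = 289*224 = 64736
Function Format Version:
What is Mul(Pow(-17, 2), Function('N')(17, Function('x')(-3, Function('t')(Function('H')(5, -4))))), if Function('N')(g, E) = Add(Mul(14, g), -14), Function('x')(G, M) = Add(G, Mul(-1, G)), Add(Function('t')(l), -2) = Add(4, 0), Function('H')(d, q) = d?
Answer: 64736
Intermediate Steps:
Function('t')(l) = 6 (Function('t')(l) = Add(2, Add(4, 0)) = Add(2, 4) = 6)
Function('x')(G, M) = 0
Function('N')(g, E) = Add(-14, Mul(14, g))
Mul(Pow(-17, 2), Function('N')(17, Function('x')(-3, Function('t')(Function('H')(5, -4))))) = Mul(Pow(-17, 2), Add(-14, Mul(14, 17))) = Mul(289, Add(-14, 238)) = Mul(289, 224) = 64736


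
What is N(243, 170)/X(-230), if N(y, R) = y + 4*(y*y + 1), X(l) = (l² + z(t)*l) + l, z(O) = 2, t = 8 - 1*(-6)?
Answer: 236443/52210 ≈ 4.5287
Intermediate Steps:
t = 14 (t = 8 + 6 = 14)
X(l) = l² + 3*l (X(l) = (l² + 2*l) + l = l² + 3*l)
N(y, R) = 4 + y + 4*y² (N(y, R) = y + 4*(y² + 1) = y + 4*(1 + y²) = y + (4 + 4*y²) = 4 + y + 4*y²)
N(243, 170)/X(-230) = (4 + 243 + 4*243²)/((-230*(3 - 230))) = (4 + 243 + 4*59049)/((-230*(-227))) = (4 + 243 + 236196)/52210 = 236443*(1/52210) = 236443/52210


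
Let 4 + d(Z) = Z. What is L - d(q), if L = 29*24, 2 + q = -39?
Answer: 741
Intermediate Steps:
q = -41 (q = -2 - 39 = -41)
d(Z) = -4 + Z
L = 696
L - d(q) = 696 - (-4 - 41) = 696 - 1*(-45) = 696 + 45 = 741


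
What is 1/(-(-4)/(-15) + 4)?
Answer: 15/56 ≈ 0.26786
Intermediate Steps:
1/(-(-4)/(-15) + 4) = 1/(-(-4)*(-1)/15 + 4) = 1/(-2*2/15 + 4) = 1/(-4/15 + 4) = 1/(56/15) = 15/56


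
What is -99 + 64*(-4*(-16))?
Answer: 3997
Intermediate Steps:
-99 + 64*(-4*(-16)) = -99 + 64*64 = -99 + 4096 = 3997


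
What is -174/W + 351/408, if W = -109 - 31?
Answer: 10011/4760 ≈ 2.1031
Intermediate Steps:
W = -140
-174/W + 351/408 = -174/(-140) + 351/408 = -174*(-1/140) + 351*(1/408) = 87/70 + 117/136 = 10011/4760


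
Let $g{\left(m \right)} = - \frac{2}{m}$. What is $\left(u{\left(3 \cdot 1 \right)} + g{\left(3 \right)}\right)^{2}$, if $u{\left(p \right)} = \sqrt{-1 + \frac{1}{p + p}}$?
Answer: $\frac{\left(4 - i \sqrt{30}\right)^{2}}{36} \approx -0.38889 - 1.2172 i$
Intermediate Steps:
$u{\left(p \right)} = \sqrt{-1 + \frac{1}{2 p}}$
$\left(u{\left(3 \cdot 1 \right)} + g{\left(3 \right)}\right)^{2} = \left(\frac{\sqrt{-4 + \frac{2}{3 \cdot 1}}}{2} - \frac{2}{3}\right)^{2} = \left(\frac{\sqrt{-4 + \frac{2}{3}}}{2} - \frac{2}{3}\right)^{2} = \left(\frac{\sqrt{- \frac{10}{3}}}{2} - \frac{2}{3}\right)^{2} = \left(\frac{\frac{1}{3} i \sqrt{30}}{2} - \frac{2}{3}\right)^{2} = \left(\frac{i \sqrt{30}}{6} - \frac{2}{3}\right)^{2} = \left(- \frac{2}{3} + \frac{i \sqrt{30}}{6}\right)^{2}$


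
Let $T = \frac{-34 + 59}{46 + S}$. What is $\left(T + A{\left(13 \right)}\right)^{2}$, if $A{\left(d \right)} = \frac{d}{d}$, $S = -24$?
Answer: $\frac{2209}{484} \approx 4.564$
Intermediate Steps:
$T = \frac{25}{22}$ ($T = \frac{-34 + 59}{46 - 24} = \frac{25}{22} \approx 1.1364$)
$A{\left(d \right)} = 1$
$\left(T + A{\left(13 \right)}\right)^{2} = \left(\frac{25}{22} + 1\right)^{2} = \left(\frac{47}{22}\right)^{2} = \frac{2209}{484}$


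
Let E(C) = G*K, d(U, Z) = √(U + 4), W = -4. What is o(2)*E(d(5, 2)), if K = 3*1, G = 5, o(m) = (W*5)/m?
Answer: -150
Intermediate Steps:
d(U, Z) = √(4 + U)
o(m) = -20/m (o(m) = (-4*5)/m = -20/m)
K = 3
E(C) = 15 (E(C) = 5*3 = 15)
o(2)*E(d(5, 2)) = -20/2*15 = -20*½*15 = -10*15 = -150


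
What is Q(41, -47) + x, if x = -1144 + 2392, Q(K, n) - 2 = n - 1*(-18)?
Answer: 1221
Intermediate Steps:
Q(K, n) = 20 + n (Q(K, n) = 2 + (n - 1*(-18)) = 2 + (n + 18) = 2 + (18 + n) = 20 + n)
x = 1248
Q(41, -47) + x = (20 - 47) + 1248 = -27 + 1248 = 1221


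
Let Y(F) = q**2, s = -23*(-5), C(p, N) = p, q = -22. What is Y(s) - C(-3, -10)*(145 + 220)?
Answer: 1579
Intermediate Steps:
s = 115
Y(F) = 484 (Y(F) = (-22)**2 = 484)
Y(s) - C(-3, -10)*(145 + 220) = 484 - (-3)*(145 + 220) = 484 - (-3)*365 = 484 - 1*(-1095) = 484 + 1095 = 1579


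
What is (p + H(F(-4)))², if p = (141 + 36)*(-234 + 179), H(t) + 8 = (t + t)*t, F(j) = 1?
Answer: 94887081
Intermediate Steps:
H(t) = -8 + 2*t² (H(t) = -8 + (t + t)*t = -8 + (2*t)*t = -8 + 2*t²)
p = -9735 (p = 177*(-55) = -9735)
(p + H(F(-4)))² = (-9735 + (-8 + 2*1²))² = (-9735 + (-8 + 2*1))² = (-9735 + (-8 + 2))² = (-9735 - 6)² = (-9741)² = 94887081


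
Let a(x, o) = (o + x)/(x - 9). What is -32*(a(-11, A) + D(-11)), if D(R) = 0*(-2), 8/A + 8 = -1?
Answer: -856/45 ≈ -19.022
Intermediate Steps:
A = -8/9 (A = 8/(-8 - 1) = 8/(-9) = 8*(-1/9) = -8/9 ≈ -0.88889)
D(R) = 0
a(x, o) = (o + x)/(-9 + x)
-32*(a(-11, A) + D(-11)) = -32*((-8/9 - 11)/(-9 - 11) + 0) = -32*(-107/9/(-20) + 0) = -32*(-1/20*(-107/9) + 0) = -32*(107/180 + 0) = -32*107/180 = -856/45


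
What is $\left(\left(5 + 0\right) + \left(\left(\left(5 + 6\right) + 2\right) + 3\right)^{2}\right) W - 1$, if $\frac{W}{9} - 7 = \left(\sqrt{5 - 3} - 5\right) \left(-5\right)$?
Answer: $75167 - 11745 \sqrt{2} \approx 58557.0$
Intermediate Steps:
$W = 288 - 45 \sqrt{2}$ ($W = 63 + 9 \left(\sqrt{5 - 3} - 5\right) \left(-5\right) = 63 + 9 \left(\sqrt{2} - 5\right) \left(-5\right) = 63 + 9 \left(-5 + \sqrt{2}\right) \left(-5\right) = 63 + 9 \left(25 - 5 \sqrt{2}\right) = 63 + \left(225 - 45 \sqrt{2}\right) = 288 - 45 \sqrt{2} \approx 224.36$)
$\left(\left(5 + 0\right) + \left(\left(\left(5 + 6\right) + 2\right) + 3\right)^{2}\right) W - 1 = \left(\left(5 + 0\right) + \left(\left(\left(5 + 6\right) + 2\right) + 3\right)^{2}\right) \left(288 - 45 \sqrt{2}\right) - 1 = \left(5 + \left(\left(11 + 2\right) + 3\right)^{2}\right) \left(288 - 45 \sqrt{2}\right) - 1 = \left(5 + \left(13 + 3\right)^{2}\right) \left(288 - 45 \sqrt{2}\right) - 1 = \left(5 + 16^{2}\right) \left(288 - 45 \sqrt{2}\right) - 1 = \left(5 + 256\right) \left(288 - 45 \sqrt{2}\right) - 1 = 261 \left(288 - 45 \sqrt{2}\right) - 1 = \left(75168 - 11745 \sqrt{2}\right) - 1 = 75167 - 11745 \sqrt{2}$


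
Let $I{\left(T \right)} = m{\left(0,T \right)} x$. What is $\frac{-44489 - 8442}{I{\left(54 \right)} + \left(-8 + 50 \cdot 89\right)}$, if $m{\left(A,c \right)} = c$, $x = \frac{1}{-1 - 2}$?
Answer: $- \frac{52931}{4424} \approx -11.965$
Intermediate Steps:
$x = - \frac{1}{3}$ ($x = \frac{1}{-3} = - \frac{1}{3} \approx -0.33333$)
$I{\left(T \right)} = - \frac{T}{3}$ ($I{\left(T \right)} = T \left(- \frac{1}{3}\right) = - \frac{T}{3}$)
$\frac{-44489 - 8442}{I{\left(54 \right)} + \left(-8 + 50 \cdot 89\right)} = \frac{-44489 - 8442}{\left(- \frac{1}{3}\right) 54 + \left(-8 + 50 \cdot 89\right)} = - \frac{52931}{-18 + \left(-8 + 4450\right)} = - \frac{52931}{-18 + 4442} = - \frac{52931}{4424}$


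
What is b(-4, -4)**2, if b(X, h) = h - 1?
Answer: 25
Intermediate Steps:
b(X, h) = -1 + h
b(-4, -4)**2 = (-1 - 4)**2 = (-5)**2 = 25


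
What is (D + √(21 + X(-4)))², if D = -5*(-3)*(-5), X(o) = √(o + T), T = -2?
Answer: (75 - √(21 + I*√6))² ≈ 4957.5 - 37.57*I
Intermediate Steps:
X(o) = √(-2 + o) (X(o) = √(o - 2) = √(-2 + o))
D = -75 (D = 15*(-5) = -75)
(D + √(21 + X(-4)))² = (-75 + √(21 + √(-2 - 4)))² = (-75 + √(21 + √(-6)))² = (-75 + √(21 + I*√6))²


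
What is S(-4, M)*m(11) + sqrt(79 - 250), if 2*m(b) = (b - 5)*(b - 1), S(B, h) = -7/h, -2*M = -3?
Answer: -140 + 3*I*sqrt(19) ≈ -140.0 + 13.077*I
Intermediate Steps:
M = 3/2 (M = -1/2*(-3) = 3/2 ≈ 1.5000)
m(b) = (-1 + b)*(-5 + b)/2 (m(b) = ((b - 5)*(b - 1))/2 = ((-5 + b)*(-1 + b))/2 = ((-1 + b)*(-5 + b))/2 = (-1 + b)*(-5 + b)/2)
S(-4, M)*m(11) + sqrt(79 - 250) = (-7/3/2)*(5/2 + (1/2)*11**2 - 3*11) + sqrt(79 - 250) = (-7*2/3)*(5/2 + (1/2)*121 - 33) + sqrt(-171) = -14*(5/2 + 121/2 - 33)/3 + 3*I*sqrt(19) = -14/3*30 + 3*I*sqrt(19) = -140 + 3*I*sqrt(19)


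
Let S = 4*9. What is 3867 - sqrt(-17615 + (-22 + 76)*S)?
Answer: 3867 - I*sqrt(15671) ≈ 3867.0 - 125.18*I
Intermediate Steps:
S = 36
3867 - sqrt(-17615 + (-22 + 76)*S) = 3867 - sqrt(-17615 + (-22 + 76)*36) = 3867 - sqrt(-17615 + 54*36) = 3867 - sqrt(-17615 + 1944) = 3867 - sqrt(-15671) = 3867 - I*sqrt(15671)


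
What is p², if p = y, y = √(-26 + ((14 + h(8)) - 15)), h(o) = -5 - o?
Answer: -40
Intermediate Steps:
y = 2*I*√10 (y = √(-26 + ((14 + (-5 - 1*8)) - 15)) = √(-26 + ((14 + (-5 - 8)) - 15)) = √(-26 + ((14 - 13) - 15)) = √(-26 + (1 - 15)) = √(-26 - 14) = √(-40) = 2*I*√10 ≈ 6.3246*I)
p = 2*I*√10 ≈ 6.3246*I
p² = (2*I*√10)² = -40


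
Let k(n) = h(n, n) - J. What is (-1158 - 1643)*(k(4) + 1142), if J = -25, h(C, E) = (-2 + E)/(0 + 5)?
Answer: -16349437/5 ≈ -3.2699e+6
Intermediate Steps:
h(C, E) = -⅖ + E/5 (h(C, E) = (-2 + E)/5 = (-2 + E)*(⅕) = -⅖ + E/5)
k(n) = 123/5 + n/5 (k(n) = (-⅖ + n/5) - 1*(-25) = (-⅖ + n/5) + 25 = 123/5 + n/5)
(-1158 - 1643)*(k(4) + 1142) = (-1158 - 1643)*((123/5 + (⅕)*4) + 1142) = -2801*((123/5 + ⅘) + 1142) = -2801*(127/5 + 1142) = -2801*5837/5 = -16349437/5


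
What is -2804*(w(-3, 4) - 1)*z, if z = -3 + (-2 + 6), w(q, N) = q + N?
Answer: 0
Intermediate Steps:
w(q, N) = N + q
z = 1 (z = -3 + 4 = 1)
-2804*(w(-3, 4) - 1)*z = -2804*((4 - 3) - 1) = -2804*(1 - 1) = -0 = -2804*0 = 0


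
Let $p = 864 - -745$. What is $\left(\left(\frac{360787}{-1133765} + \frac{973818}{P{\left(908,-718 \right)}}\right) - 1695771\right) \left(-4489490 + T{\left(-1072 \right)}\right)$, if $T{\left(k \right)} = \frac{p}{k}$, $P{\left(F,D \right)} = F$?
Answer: $\frac{4198202354580166446320547}{551789820320} \approx 7.6083 \cdot 10^{12}$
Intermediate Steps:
$p = 1609$ ($p = 864 + 745 = 1609$)
$T{\left(k \right)} = \frac{1609}{k}$
$\left(\left(\frac{360787}{-1133765} + \frac{973818}{P{\left(908,-718 \right)}}\right) - 1695771\right) \left(-4489490 + T{\left(-1072 \right)}\right) = \left(\left(\frac{360787}{-1133765} + \frac{973818}{908}\right) - 1695771\right) \left(-4489490 + \frac{1609}{-1072}\right) = \left(\left(360787 \left(- \frac{1}{1133765}\right) + 973818 \cdot \frac{1}{908}\right) - 1695771\right) \left(-4489490 + 1609 \left(- \frac{1}{1072}\right)\right) = \left(\left(- \frac{360787}{1133765} + \frac{486909}{454}\right) - 1695771\right) \left(-4489490 - \frac{1609}{1072}\right) = \left(\frac{551876585087}{514729310} - 1695771\right) \left(- \frac{4812734889}{1072}\right) = \left(- \frac{872311160162923}{514729310}\right) \left(- \frac{4812734889}{1072}\right) = \frac{4198202354580166446320547}{551789820320}$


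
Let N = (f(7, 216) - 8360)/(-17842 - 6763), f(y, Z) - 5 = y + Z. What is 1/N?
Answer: 1295/428 ≈ 3.0257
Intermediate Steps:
f(y, Z) = 5 + Z + y (f(y, Z) = 5 + (y + Z) = 5 + (Z + y) = 5 + Z + y)
N = 428/1295 (N = ((5 + 216 + 7) - 8360)/(-17842 - 6763) = (228 - 8360)/(-24605) = -8132*(-1/24605) = 428/1295 ≈ 0.33050)
1/N = 1/(428/1295) = 1295/428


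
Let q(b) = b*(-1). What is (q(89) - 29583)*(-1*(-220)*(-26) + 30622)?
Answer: -738892144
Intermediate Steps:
q(b) = -b
(q(89) - 29583)*(-1*(-220)*(-26) + 30622) = (-1*89 - 29583)*(-1*(-220)*(-26) + 30622) = (-89 - 29583)*(220*(-26) + 30622) = -29672*(-5720 + 30622) = -29672*24902 = -738892144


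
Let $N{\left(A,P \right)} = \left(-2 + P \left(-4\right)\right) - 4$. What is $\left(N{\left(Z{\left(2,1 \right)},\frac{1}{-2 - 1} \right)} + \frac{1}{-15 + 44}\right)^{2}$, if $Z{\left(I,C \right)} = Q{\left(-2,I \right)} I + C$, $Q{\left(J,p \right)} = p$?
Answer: $\frac{162409}{7569} \approx 21.457$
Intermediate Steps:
$Z{\left(I,C \right)} = C + I^{2}$ ($Z{\left(I,C \right)} = I I + C = I^{2} + C = C + I^{2}$)
$N{\left(A,P \right)} = -6 - 4 P$ ($N{\left(A,P \right)} = \left(-2 - 4 P\right) - 4 = -6 - 4 P$)
$\left(N{\left(Z{\left(2,1 \right)},\frac{1}{-2 - 1} \right)} + \frac{1}{-15 + 44}\right)^{2} = \left(\left(-6 - \frac{4}{-2 - 1}\right) + \frac{1}{-15 + 44}\right)^{2} = \left(\left(-6 - \frac{4}{-3}\right) + \frac{1}{29}\right)^{2} = \left(\left(-6 - - \frac{4}{3}\right) + \frac{1}{29}\right)^{2} = \left(\left(-6 + \frac{4}{3}\right) + \frac{1}{29}\right)^{2} = \left(- \frac{14}{3} + \frac{1}{29}\right)^{2} = \left(- \frac{403}{87}\right)^{2} = \frac{162409}{7569}$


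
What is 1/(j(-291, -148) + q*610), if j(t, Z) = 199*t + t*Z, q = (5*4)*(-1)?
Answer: -1/27041 ≈ -3.6981e-5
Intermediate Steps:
q = -20 (q = 20*(-1) = -20)
j(t, Z) = 199*t + Z*t
1/(j(-291, -148) + q*610) = 1/(-291*(199 - 148) - 20*610) = 1/(-291*51 - 12200) = 1/(-14841 - 12200) = 1/(-27041) = -1/27041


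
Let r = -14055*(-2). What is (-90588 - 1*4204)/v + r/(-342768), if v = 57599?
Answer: -5685128691/3290515672 ≈ -1.7277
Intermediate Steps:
r = 28110
(-90588 - 1*4204)/v + r/(-342768) = (-90588 - 1*4204)/57599 + 28110/(-342768) = (-90588 - 4204)*(1/57599) + 28110*(-1/342768) = -94792*1/57599 - 4685/57128 = -94792/57599 - 4685/57128 = -5685128691/3290515672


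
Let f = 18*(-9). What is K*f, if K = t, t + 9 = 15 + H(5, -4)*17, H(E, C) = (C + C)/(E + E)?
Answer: 6156/5 ≈ 1231.2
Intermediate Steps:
H(E, C) = C/E (H(E, C) = (2*C)/((2*E)) = (2*C)*(1/(2*E)) = C/E)
f = -162
t = -38/5 (t = -9 + (15 - 4/5*17) = -9 + (15 - 68/5) = -9 + 7/5 = -38/5 ≈ -7.6000)
K = -38/5 ≈ -7.6000
K*f = -38/5*(-162) = 6156/5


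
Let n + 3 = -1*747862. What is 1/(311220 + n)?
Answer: -1/436645 ≈ -2.2902e-6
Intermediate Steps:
n = -747865 (n = -3 - 1*747862 = -3 - 747862 = -747865)
1/(311220 + n) = 1/(311220 - 747865) = 1/(-436645) = -1/436645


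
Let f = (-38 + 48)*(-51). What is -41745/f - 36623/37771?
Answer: 103871511/1284214 ≈ 80.883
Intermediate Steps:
f = -510 (f = 10*(-51) = -510)
-41745/f - 36623/37771 = -41745/(-510) - 36623/37771 = -41745*(-1/510) - 36623*1/37771 = 2783/34 - 36623/37771 = 103871511/1284214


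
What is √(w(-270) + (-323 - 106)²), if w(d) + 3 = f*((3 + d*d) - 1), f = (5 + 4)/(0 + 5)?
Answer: 2*√1970385/5 ≈ 561.48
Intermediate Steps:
f = 9/5 ≈ 1.8000
w(d) = ⅗ + 9*d²/5 (w(d) = -3 + 9*((3 + d*d) - 1)/5 = -3 + 9*((3 + d²) - 1)/5 = -3 + 9*(2 + d²)/5 = -3 + (18/5 + 9*d²/5) = ⅗ + 9*d²/5)
√(w(-270) + (-323 - 106)²) = √((⅗ + (9/5)*(-270)²) + (-323 - 106)²) = √((⅗ + (9/5)*72900) + (-429)²) = √((⅗ + 131220) + 184041) = √(656103/5 + 184041) = √(1576308/5) = 2*√1970385/5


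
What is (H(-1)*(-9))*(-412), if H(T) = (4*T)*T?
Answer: 14832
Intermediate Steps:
H(T) = 4*T**2
(H(-1)*(-9))*(-412) = ((4*(-1)**2)*(-9))*(-412) = ((4*1)*(-9))*(-412) = (4*(-9))*(-412) = -36*(-412) = 14832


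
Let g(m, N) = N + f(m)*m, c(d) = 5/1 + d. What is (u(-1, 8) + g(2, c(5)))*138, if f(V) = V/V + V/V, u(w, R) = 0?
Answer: 1932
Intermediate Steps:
f(V) = 2 (f(V) = 1 + 1 = 2)
c(d) = 5 + d (c(d) = 1*5 + d = 5 + d)
g(m, N) = N + 2*m
(u(-1, 8) + g(2, c(5)))*138 = (0 + ((5 + 5) + 2*2))*138 = (0 + (10 + 4))*138 = (0 + 14)*138 = 14*138 = 1932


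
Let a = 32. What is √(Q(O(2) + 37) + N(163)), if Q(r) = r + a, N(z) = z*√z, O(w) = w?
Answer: √(71 + 163*√163) ≈ 46.390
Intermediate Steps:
N(z) = z^(3/2)
Q(r) = 32 + r (Q(r) = r + 32 = 32 + r)
√(Q(O(2) + 37) + N(163)) = √((32 + (2 + 37)) + 163^(3/2)) = √((32 + 39) + 163*√163) = √(71 + 163*√163)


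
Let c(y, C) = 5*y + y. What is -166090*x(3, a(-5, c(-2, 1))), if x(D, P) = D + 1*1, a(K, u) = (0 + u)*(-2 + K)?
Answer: -664360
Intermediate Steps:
c(y, C) = 6*y
a(K, u) = u*(-2 + K)
x(D, P) = 1 + D (x(D, P) = D + 1 = 1 + D)
-166090*x(3, a(-5, c(-2, 1))) = -166090*(1 + 3) = -166090*4 = -664360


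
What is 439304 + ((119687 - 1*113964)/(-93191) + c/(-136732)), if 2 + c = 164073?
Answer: 5597679759321051/12742191812 ≈ 4.3930e+5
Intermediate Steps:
c = 164071 (c = -2 + 164073 = 164071)
439304 + ((119687 - 1*113964)/(-93191) + c/(-136732)) = 439304 + ((119687 - 1*113964)/(-93191) + 164071/(-136732)) = 439304 + ((119687 - 113964)*(-1/93191) + 164071*(-1/136732)) = 439304 + (5723*(-1/93191) - 164071/136732) = 439304 + (-5723/93191 - 164071/136732) = 439304 - 16072457797/12742191812 = 5597679759321051/12742191812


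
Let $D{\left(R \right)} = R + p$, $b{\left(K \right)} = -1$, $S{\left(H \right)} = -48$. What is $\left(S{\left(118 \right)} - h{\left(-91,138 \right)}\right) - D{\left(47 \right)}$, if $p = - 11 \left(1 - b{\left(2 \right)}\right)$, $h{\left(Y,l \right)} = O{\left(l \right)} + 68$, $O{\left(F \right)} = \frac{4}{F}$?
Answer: $- \frac{9731}{69} \approx -141.03$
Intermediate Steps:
$h{\left(Y,l \right)} = 68 + \frac{4}{l}$ ($h{\left(Y,l \right)} = \frac{4}{l} + 68 = 68 + \frac{4}{l}$)
$p = -22$ ($p = - 11 \left(1 - -1\right) = - 11 \left(1 + 1\right) = \left(-11\right) 2 = -22$)
$D{\left(R \right)} = -22 + R$ ($D{\left(R \right)} = R - 22 = -22 + R$)
$\left(S{\left(118 \right)} - h{\left(-91,138 \right)}\right) - D{\left(47 \right)} = \left(-48 - \left(68 + \frac{4}{138}\right)\right) - \left(-22 + 47\right) = \left(-48 - \left(68 + 4 \cdot \frac{1}{138}\right)\right) - 25 = \left(-48 - \left(68 + \frac{2}{69}\right)\right) - 25 = \left(-48 - \frac{4694}{69}\right) - 25 = - \frac{8006}{69} - 25 = - \frac{9731}{69}$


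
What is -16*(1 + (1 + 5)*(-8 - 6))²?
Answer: -110224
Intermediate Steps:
-16*(1 + (1 + 5)*(-8 - 6))² = -16*(1 + 6*(-14))² = -16*(1 - 84)² = -16*(-83)² = -16*6889 = -110224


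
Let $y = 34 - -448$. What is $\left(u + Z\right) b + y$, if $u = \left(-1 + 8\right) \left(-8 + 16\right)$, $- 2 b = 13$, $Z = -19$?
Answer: $\frac{483}{2} \approx 241.5$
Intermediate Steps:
$b = - \frac{13}{2}$ ($b = \left(- \frac{1}{2}\right) 13 = - \frac{13}{2} \approx -6.5$)
$u = 56$ ($u = 7 \cdot 8 = 56$)
$y = 482$ ($y = 34 + 448 = 482$)
$\left(u + Z\right) b + y = \left(56 - 19\right) \left(- \frac{13}{2}\right) + 482 = 37 \left(- \frac{13}{2}\right) + 482 = - \frac{481}{2} + 482 = \frac{483}{2}$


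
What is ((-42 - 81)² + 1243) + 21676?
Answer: 38048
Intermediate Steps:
((-42 - 81)² + 1243) + 21676 = ((-123)² + 1243) + 21676 = (15129 + 1243) + 21676 = 16372 + 21676 = 38048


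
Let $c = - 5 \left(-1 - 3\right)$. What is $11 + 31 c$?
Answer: $631$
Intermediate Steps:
$c = 20$ ($c = \left(-5\right) \left(-4\right) = 20$)
$11 + 31 c = 11 + 31 \cdot 20 = 11 + 620 = 631$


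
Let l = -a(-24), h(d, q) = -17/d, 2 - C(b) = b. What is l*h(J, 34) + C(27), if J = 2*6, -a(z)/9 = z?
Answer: 281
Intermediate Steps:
a(z) = -9*z
J = 12
C(b) = 2 - b
l = -216 (l = -(-9)*(-24) = -1*216 = -216)
l*h(J, 34) + C(27) = -(-3672)/12 + (2 - 1*27) = -(-3672)/12 + (2 - 27) = -216*(-17/12) - 25 = 306 - 25 = 281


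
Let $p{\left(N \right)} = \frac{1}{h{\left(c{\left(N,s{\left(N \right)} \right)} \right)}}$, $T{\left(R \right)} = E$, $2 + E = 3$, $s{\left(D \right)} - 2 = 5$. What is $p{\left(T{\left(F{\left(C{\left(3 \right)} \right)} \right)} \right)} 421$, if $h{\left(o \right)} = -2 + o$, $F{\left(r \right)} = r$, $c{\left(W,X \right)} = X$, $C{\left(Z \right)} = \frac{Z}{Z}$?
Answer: $\frac{421}{5} \approx 84.2$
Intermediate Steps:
$C{\left(Z \right)} = 1$
$s{\left(D \right)} = 7$ ($s{\left(D \right)} = 2 + 5 = 7$)
$E = 1$ ($E = -2 + 3 = 1$)
$T{\left(R \right)} = 1$
$p{\left(N \right)} = \frac{1}{5}$ ($p{\left(N \right)} = \frac{1}{-2 + 7} = \frac{1}{5}$)
$p{\left(T{\left(F{\left(C{\left(3 \right)} \right)} \right)} \right)} 421 = \frac{1}{5} \cdot 421 = \frac{421}{5}$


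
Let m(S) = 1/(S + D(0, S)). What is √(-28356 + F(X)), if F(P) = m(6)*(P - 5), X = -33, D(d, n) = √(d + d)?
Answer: I*√255261/3 ≈ 168.41*I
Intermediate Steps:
D(d, n) = √2*√d (D(d, n) = √(2*d) = √2*√d)
m(S) = 1/S (m(S) = 1/(S + √2*√0) = 1/(S + √2*0) = 1/(S + 0) = 1/S)
F(P) = -⅚ + P/6 (F(P) = (P - 5)/6 = (-5 + P)/6 = -⅚ + P/6)
√(-28356 + F(X)) = √(-28356 + (-⅚ + (⅙)*(-33))) = √(-28356 + (-⅚ - 11/2)) = √(-28356 - 19/3) = √(-85087/3) = I*√255261/3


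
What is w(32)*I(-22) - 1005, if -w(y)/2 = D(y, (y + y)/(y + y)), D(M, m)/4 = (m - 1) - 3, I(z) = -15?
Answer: -1365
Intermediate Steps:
D(M, m) = -16 + 4*m (D(M, m) = 4*((m - 1) - 3) = 4*((-1 + m) - 3) = 4*(-4 + m) = -16 + 4*m)
w(y) = 24 (w(y) = -2*(-16 + 4*((y + y)/(y + y))) = -2*(-16 + 4*((2*y)/((2*y)))) = -2*(-16 + 4*((2*y)*(1/(2*y)))) = -2*(-16 + 4*1) = -2*(-16 + 4) = -2*(-12) = 24)
w(32)*I(-22) - 1005 = 24*(-15) - 1005 = -360 - 1005 = -1365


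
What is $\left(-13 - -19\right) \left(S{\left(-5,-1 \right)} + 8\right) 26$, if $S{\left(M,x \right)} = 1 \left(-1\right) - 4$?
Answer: $468$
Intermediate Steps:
$S{\left(M,x \right)} = -5$ ($S{\left(M,x \right)} = -1 - 4 = -5$)
$\left(-13 - -19\right) \left(S{\left(-5,-1 \right)} + 8\right) 26 = \left(-13 - -19\right) \left(-5 + 8\right) 26 = \left(-13 + 19\right) 3 \cdot 26 = 6 \cdot 3 \cdot 26 = 18 \cdot 26 = 468$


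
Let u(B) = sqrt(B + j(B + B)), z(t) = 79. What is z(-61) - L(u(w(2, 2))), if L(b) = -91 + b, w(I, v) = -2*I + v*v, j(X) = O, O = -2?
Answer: 170 - I*sqrt(2) ≈ 170.0 - 1.4142*I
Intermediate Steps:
j(X) = -2
w(I, v) = v**2 - 2*I (w(I, v) = -2*I + v**2 = v**2 - 2*I)
u(B) = sqrt(-2 + B) (u(B) = sqrt(B - 2) = sqrt(-2 + B))
z(-61) - L(u(w(2, 2))) = 79 - (-91 + sqrt(-2 + (2**2 - 2*2))) = 79 - (-91 + sqrt(-2 + (4 - 4))) = 79 - (-91 + sqrt(-2 + 0)) = 79 - (-91 + sqrt(-2)) = 79 - (-91 + I*sqrt(2)) = 79 + (91 - I*sqrt(2)) = 170 - I*sqrt(2)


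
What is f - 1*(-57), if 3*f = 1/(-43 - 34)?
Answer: 13166/231 ≈ 56.996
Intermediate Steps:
f = -1/231 (f = 1/(3*(-43 - 34)) = (⅓)/(-77) = (⅓)*(-1/77) = -1/231 ≈ -0.0043290)
f - 1*(-57) = -1/231 - 1*(-57) = -1/231 + 57 = 13166/231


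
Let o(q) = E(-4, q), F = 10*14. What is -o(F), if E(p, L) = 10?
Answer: -10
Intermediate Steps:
F = 140
o(q) = 10
-o(F) = -1*10 = -10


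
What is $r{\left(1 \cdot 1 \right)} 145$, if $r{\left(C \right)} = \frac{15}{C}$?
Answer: $2175$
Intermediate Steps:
$r{\left(1 \cdot 1 \right)} 145 = \frac{15}{1 \cdot 1} \cdot 145 = \frac{15}{1} \cdot 145 = 15 \cdot 1 \cdot 145 = 15 \cdot 145 = 2175$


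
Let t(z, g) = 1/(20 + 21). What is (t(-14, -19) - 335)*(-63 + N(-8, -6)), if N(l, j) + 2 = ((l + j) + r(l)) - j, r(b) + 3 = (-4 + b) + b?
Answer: 1318464/41 ≈ 32158.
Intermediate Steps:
t(z, g) = 1/41
r(b) = -7 + 2*b (r(b) = -3 + ((-4 + b) + b) = -3 + (-4 + 2*b) = -7 + 2*b)
N(l, j) = -9 + 3*l (N(l, j) = -2 + (((l + j) + (-7 + 2*l)) - j) = -2 + (((j + l) + (-7 + 2*l)) - j) = -2 + ((-7 + j + 3*l) - j) = -2 + (-7 + 3*l) = -9 + 3*l)
(t(-14, -19) - 335)*(-63 + N(-8, -6)) = (1/41 - 335)*(-63 + (-9 + 3*(-8))) = -13734*(-63 + (-9 - 24))/41 = -13734*(-63 - 33)/41 = -13734/41*(-96) = 1318464/41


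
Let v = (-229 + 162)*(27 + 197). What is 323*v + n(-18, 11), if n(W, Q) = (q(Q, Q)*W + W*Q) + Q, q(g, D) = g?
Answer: -4847969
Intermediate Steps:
v = -15008 (v = -67*224 = -15008)
n(W, Q) = Q + 2*Q*W (n(W, Q) = (Q*W + W*Q) + Q = (Q*W + Q*W) + Q = 2*Q*W + Q = Q + 2*Q*W)
323*v + n(-18, 11) = 323*(-15008) + 11*(1 + 2*(-18)) = -4847584 + 11*(1 - 36) = -4847584 + 11*(-35) = -4847584 - 385 = -4847969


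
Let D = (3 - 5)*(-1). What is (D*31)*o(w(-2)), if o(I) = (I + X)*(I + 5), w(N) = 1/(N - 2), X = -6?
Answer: -14725/8 ≈ -1840.6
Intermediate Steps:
w(N) = 1/(-2 + N)
D = 2 (D = -2*(-1) = 2)
o(I) = (-6 + I)*(5 + I) (o(I) = (I - 6)*(I + 5) = (-6 + I)*(5 + I))
(D*31)*o(w(-2)) = (2*31)*(-30 + (1/(-2 - 2))² - 1/(-2 - 2)) = 62*(-30 + (1/(-4))² - 1/(-4)) = 62*(-30 + (-¼)² - 1*(-¼)) = 62*(-30 + 1/16 + ¼) = 62*(-475/16) = -14725/8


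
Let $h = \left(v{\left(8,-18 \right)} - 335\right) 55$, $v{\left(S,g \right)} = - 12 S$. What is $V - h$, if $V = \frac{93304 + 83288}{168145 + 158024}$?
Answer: $\frac{2577337579}{108723} \approx 23706.0$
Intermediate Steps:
$V = \frac{58864}{108723}$ ($V = \frac{176592}{326169} = 176592 \cdot \frac{1}{326169} = \frac{58864}{108723} \approx 0.54141$)
$h = -23705$ ($h = \left(\left(-12\right) 8 - 335\right) 55 = \left(-96 - 335\right) 55 = \left(-431\right) 55 = -23705$)
$V - h = \frac{58864}{108723} - -23705 = \frac{58864}{108723} + 23705 = \frac{2577337579}{108723}$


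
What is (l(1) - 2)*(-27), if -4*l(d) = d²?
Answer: 243/4 ≈ 60.750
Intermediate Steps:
l(d) = -d²/4
(l(1) - 2)*(-27) = (-¼*1² - 2)*(-27) = (-¼*1 - 2)*(-27) = (-¼ - 2)*(-27) = -9/4*(-27) = 243/4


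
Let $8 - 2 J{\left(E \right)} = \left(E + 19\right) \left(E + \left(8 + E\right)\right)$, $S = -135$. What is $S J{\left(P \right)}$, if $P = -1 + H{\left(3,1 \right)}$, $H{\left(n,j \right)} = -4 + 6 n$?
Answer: $72900$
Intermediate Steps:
$P = 13$ ($P = -1 + \left(-4 + 6 \cdot 3\right) = -1 + \left(-4 + 18\right) = -1 + 14 = 13$)
$J{\left(E \right)} = 4 - \frac{\left(8 + 2 E\right) \left(19 + E\right)}{2}$ ($J{\left(E \right)} = 4 - \frac{\left(E + 19\right) \left(E + \left(8 + E\right)\right)}{2} = 4 - \frac{\left(19 + E\right) \left(8 + 2 E\right)}{2} = 4 - \frac{\left(8 + 2 E\right) \left(19 + E\right)}{2}$)
$S J{\left(P \right)} = - 135 \left(-72 - 13^{2} - 299\right) = - 135 \left(-72 - 169 - 299\right) = \left(-135\right) \left(-540\right) = 72900$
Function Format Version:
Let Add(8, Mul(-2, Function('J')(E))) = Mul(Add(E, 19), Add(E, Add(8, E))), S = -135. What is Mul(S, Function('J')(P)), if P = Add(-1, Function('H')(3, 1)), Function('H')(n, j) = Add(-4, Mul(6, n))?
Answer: 72900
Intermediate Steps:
P = 13 (P = Add(-1, Add(-4, Mul(6, 3))) = Add(-1, Add(-4, 18)) = Add(-1, 14) = 13)
Function('J')(E) = Add(4, Mul(Rational(-1, 2), Add(8, Mul(2, E)), Add(19, E))) (Function('J')(E) = Add(4, Mul(Rational(-1, 2), Mul(Add(E, 19), Add(E, Add(8, E))))) = Add(4, Mul(Rational(-1, 2), Mul(Add(19, E), Add(8, Mul(2, E))))) = Add(4, Mul(Rational(-1, 2), Mul(Add(8, Mul(2, E)), Add(19, E)))) = Add(4, Mul(Rational(-1, 2), Add(8, Mul(2, E)), Add(19, E))))
Mul(S, Function('J')(P)) = Mul(-135, Add(-72, Mul(-1, Pow(13, 2)), Mul(-23, 13))) = Mul(-135, Add(-72, Mul(-1, 169), -299)) = Mul(-135, Add(-72, -169, -299)) = Mul(-135, -540) = 72900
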